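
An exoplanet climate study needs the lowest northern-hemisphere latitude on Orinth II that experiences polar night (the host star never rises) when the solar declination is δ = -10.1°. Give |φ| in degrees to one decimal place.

Polar night requires cos H₀ = −tan φ tan δ ≥ 1, i.e. tan φ tan δ ≤ −1.
The boundary is |tan φ| · |tan δ| = 1, so |φ| = 90° − |δ| = 90° − 10.1° = 79.9° in the northern hemisphere.

|φ| = 79.9°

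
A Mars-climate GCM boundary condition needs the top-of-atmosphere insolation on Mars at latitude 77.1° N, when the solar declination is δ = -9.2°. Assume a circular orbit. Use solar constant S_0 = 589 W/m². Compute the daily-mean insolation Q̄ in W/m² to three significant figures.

cos h₀ = −tan(+77.1°) tan(-9.200°) = 0.7072, h₀ = 0.7853 rad.
Bracket: h₀ sin ϕ sin δ + cos ϕ cos δ sin h₀ = 0.7853×0.97476×-0.15988 + 0.22325×0.98714×0.70704 = -0.122385 + 0.155817 = 0.033432.
Q̄ = (S_0/π) × [bracket] = (589/π) × 0.033432 = 6.268 W/m².

Q̄ ≈ 6.27 W/m²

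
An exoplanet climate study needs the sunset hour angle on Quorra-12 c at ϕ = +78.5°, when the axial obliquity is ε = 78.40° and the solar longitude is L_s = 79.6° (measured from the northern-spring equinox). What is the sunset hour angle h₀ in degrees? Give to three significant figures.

Solar declination: sin δ = sin ε · sin L_s = sin 78.40° × sin 79.6° = 0.96348, so δ = +74.468°.
Sunrise equation: cos h₀ = −tan ϕ · tan δ = -17.6854 ≤ −1, so the host star never sets (polar day) and h₀ = π.

h₀ = 180°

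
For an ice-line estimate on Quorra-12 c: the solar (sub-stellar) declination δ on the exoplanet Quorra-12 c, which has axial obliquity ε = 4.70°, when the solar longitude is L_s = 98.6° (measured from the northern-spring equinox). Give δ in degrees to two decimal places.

δ = +4.65°

sin δ = sin ε · sin L_s = sin 4.70° × sin 98.6° = 0.081017.
δ = arcsin(0.081017) = +4.65°.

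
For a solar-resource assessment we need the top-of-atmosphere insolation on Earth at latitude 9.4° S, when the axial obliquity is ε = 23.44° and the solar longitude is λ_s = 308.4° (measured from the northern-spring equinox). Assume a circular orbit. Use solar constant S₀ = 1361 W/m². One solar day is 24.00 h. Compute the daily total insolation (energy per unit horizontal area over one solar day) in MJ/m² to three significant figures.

Solar declination: sin δ = sin ε · sin λ_s = sin 23.44° × sin 308.4° = -0.31174, so δ = -18.164°.
cos H₀ = −tan(-9.4°) tan(-18.164°) = -0.0543, H₀ = 1.6251 rad.
Bracket: H₀ sin φ sin δ + cos φ cos δ sin H₀ = 1.6251×-0.16333×-0.31174 + 0.98657×0.95017×0.99852 = 0.082744 + 0.936022 = 1.018766.
Q̄ = (S₀/π) × [bracket] = (1361/π) × 1.018766 = 441.35 W/m².
Daily total = Q̄ × 24.00 h × 3600 s/h = 441.35 × 24.00 × 3600 / 10⁶ = 38.13 MJ/m².

38.1 MJ/m²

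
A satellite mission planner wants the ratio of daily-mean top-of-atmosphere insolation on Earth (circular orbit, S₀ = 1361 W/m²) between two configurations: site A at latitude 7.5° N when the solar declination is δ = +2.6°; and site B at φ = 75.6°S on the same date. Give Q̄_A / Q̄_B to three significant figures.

— Configuration A (φ=+7.5°):
cos H₀ = −tan(+7.5°) tan(+2.600°) = -0.0060, H₀ = 1.5768 rad.
Bracket: H₀ sin φ sin δ + cos φ cos δ sin H₀ = 1.5768×0.13053×0.04536 + 0.99144×0.99897×0.99998 = 0.009336 + 0.990399 = 0.999735.
Q̄ = (S₀/π) × [bracket] = (1361/π) × 0.999735 = 433.10 W/m².
— Configuration B (φ=-75.6°):
cos H₀ = −tan(-75.6°) tan(+2.600°) = 0.1769, H₀ = 1.3930 rad.
Bracket: H₀ sin φ sin δ + cos φ cos δ sin H₀ = 1.3930×-0.96858×0.04536 + 0.24869×0.99897×0.98424 = -0.061201 + 0.244519 = 0.183318.
Q̄ = (S₀/π) × [bracket] = (1361/π) × 0.183318 = 79.417 W/m².
Ratio Q̄_A / Q̄_B = 433.10 / 79.417 = 5.453.

Q̄_A / Q̄_B ≈ 5.45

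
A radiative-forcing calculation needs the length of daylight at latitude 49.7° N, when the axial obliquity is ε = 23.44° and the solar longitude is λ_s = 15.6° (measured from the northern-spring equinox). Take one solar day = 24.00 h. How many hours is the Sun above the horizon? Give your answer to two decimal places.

12.97 h

Solar declination: sin δ = sin ε · sin λ_s = sin 23.44° × sin 15.6° = 0.10697, so δ = +6.141°.
cos H₀ = −tan φ · tan δ = −tan(+49.7°) × tan(+6.141°) = -0.1269, so H₀ = 1.6980 rad = 97.29°.
Daylight = 2H₀/(2π) × 24.00 h = (1.6980/π) × 24.00 = 12.97 h.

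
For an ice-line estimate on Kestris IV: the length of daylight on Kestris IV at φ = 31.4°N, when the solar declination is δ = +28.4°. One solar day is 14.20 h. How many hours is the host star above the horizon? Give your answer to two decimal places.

8.62 h

cos H₀ = −tan φ · tan δ = −tan(+31.4°) × tan(+28.400°) = -0.3300, so H₀ = 1.9071 rad = 109.27°.
Daylight = 2H₀/(2π) × 14.20 h = (1.9071/π) × 14.20 = 8.62 h.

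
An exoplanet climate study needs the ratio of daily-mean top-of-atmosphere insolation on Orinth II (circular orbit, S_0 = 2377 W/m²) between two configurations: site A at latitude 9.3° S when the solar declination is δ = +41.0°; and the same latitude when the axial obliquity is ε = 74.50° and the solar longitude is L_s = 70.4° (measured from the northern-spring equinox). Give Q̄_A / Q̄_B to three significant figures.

— Configuration A (ϕ=-9.3°):
cos h₀ = −tan(-9.3°) tan(+41.000°) = 0.1424, h₀ = 1.4280 rad.
Bracket: h₀ sin ϕ sin δ + cos ϕ cos δ sin h₀ = 1.4280×-0.16160×0.65606 + 0.98686×0.75471×0.98982 = -0.151396 + 0.737211 = 0.585815.
Q̄ = (S_0/π) × [bracket] = (2377/π) × 0.585815 = 443.24 W/m².
— Configuration B (ϕ=-9.3°):
Solar declination: sin δ = sin ε · sin L_s = sin 74.50° × sin 70.4° = 0.90780, so δ = +65.202°.
cos h₀ = −tan(-9.3°) tan(+65.202°) = 0.3544, h₀ = 1.2085 rad.
Bracket: h₀ sin ϕ sin δ + cos ϕ cos δ sin h₀ = 1.2085×-0.16160×0.90780 + 0.98686×0.41941×0.93508 = -0.177288 + 0.387029 = 0.209741.
Q̄ = (S_0/π) × [bracket] = (2377/π) × 0.209741 = 158.69 W/m².
Ratio Q̄_A / Q̄_B = 443.24 / 158.69 = 2.793.

Q̄_A / Q̄_B ≈ 2.79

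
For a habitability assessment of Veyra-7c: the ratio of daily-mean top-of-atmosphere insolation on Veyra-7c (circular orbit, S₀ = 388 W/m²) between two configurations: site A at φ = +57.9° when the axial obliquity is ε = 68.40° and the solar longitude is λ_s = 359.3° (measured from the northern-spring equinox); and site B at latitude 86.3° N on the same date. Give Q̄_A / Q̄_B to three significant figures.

— Configuration A (φ=+57.9°):
Solar declination: sin δ = sin ε · sin λ_s = sin 68.40° × sin 359.3° = -0.01136, so δ = -0.651°.
cos H₀ = −tan(+57.9°) tan(-0.651°) = 0.0181, H₀ = 1.5527 rad.
Bracket: H₀ sin φ sin δ + cos φ cos δ sin H₀ = 1.5527×0.84712×-0.01136 + 0.53140×0.99994×0.99984 = -0.014942 + 0.531283 = 0.516341.
Q̄ = (S₀/π) × [bracket] = (388/π) × 0.516341 = 63.770 W/m².
— Configuration B (φ=+86.3°):
cos H₀ = −tan(+86.3°) tan(-0.651°) = 0.1757, H₀ = 1.3942 rad.
Bracket: H₀ sin φ sin δ + cos φ cos δ sin H₀ = 1.3942×0.99792×-0.01136 + 0.06453×0.99994×0.98445 = -0.015805 + 0.063523 = 0.047718.
Q̄ = (S₀/π) × [bracket] = (388/π) × 0.047718 = 5.8934 W/m².
Ratio Q̄_A / Q̄_B = 63.770 / 5.8934 = 10.82.

Q̄_A / Q̄_B ≈ 10.8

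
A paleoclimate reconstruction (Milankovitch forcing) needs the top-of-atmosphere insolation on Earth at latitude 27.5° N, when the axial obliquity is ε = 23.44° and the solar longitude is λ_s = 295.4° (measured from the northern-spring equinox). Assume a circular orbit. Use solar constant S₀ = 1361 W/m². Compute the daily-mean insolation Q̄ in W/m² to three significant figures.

Solar declination: sin δ = sin ε · sin λ_s = sin 23.44° × sin 295.4° = -0.35934, so δ = -21.059°.
cos H₀ = −tan(+27.5°) tan(-21.059°) = 0.2004, H₀ = 1.3690 rad.
Bracket: H₀ sin φ sin δ + cos φ cos δ sin H₀ = 1.3690×0.46175×-0.35934 + 0.88701×0.93321×0.97970 = -0.227152 + 0.810963 = 0.583811.
Q̄ = (S₀/π) × [bracket] = (1361/π) × 0.583811 = 252.9 W/m².

Q̄ ≈ 253 W/m²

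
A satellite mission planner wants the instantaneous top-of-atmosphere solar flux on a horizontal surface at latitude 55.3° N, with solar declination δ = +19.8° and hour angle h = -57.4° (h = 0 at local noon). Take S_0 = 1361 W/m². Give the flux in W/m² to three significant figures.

cos θ_z = sin ϕ sin δ + cos ϕ cos δ cos h = 0.278491 + 0.288579 = 0.567070.
Flux = S_0 · cos θ_z = 1361 × 0.567070 = 771.8 W/m².

772 W/m²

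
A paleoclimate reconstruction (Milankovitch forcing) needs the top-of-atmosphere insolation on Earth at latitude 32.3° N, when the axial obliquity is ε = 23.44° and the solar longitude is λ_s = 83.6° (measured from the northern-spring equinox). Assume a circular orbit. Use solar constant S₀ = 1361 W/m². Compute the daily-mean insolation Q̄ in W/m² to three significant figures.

Solar declination: sin δ = sin ε · sin λ_s = sin 23.44° × sin 83.6° = 0.39531, so δ = +23.285°.
cos H₀ = −tan(+32.3°) tan(+23.285°) = -0.2721, H₀ = 1.8463 rad.
Bracket: H₀ sin φ sin δ + cos φ cos δ sin H₀ = 1.8463×0.53435×0.39531 + 0.84526×0.91855×0.96228 = 0.390001 + 0.747127 = 1.137128.
Q̄ = (S₀/π) × [bracket] = (1361/π) × 1.137128 = 492.6 W/m².

Q̄ ≈ 493 W/m²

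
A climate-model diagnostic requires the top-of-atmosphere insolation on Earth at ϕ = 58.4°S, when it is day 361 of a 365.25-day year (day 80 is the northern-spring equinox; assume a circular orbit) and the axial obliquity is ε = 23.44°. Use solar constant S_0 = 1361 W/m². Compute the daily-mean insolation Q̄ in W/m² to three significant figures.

Solar longitude: L_s = 360° × (361 − 80)/365.25 = 276.961°.
sin δ = sin 23.44° × sin 276.961° = -0.39486, so δ = -23.257°.
cos h₀ = −tan(-58.4°) tan(-23.257°) = -0.6986, h₀ = 2.3442 rad.
Bracket: h₀ sin ϕ sin δ + cos ϕ cos δ sin h₀ = 2.3442×-0.85173×-0.39486 + 0.52399×0.91874×0.71552 = 0.788388 + 0.344459 = 1.132847.
Q̄ = (S_0/π) × [bracket] = (1361/π) × 1.132847 = 490.8 W/m².

Q̄ ≈ 491 W/m²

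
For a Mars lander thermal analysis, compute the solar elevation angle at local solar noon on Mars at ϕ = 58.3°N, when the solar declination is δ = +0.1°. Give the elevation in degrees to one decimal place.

31.8°

At local noon the hour angle is zero, so the zenith angle equals |ϕ − δ| = |+58.3° − (+0.100°)| = 58.200°.
Elevation = 90° − 58.200° = 31.8°.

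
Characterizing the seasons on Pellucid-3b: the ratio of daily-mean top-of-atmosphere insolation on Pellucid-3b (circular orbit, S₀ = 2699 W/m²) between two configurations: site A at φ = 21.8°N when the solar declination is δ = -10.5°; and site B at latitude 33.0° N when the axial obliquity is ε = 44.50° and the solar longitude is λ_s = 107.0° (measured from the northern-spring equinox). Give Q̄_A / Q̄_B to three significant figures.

— Configuration A (φ=+21.8°):
cos H₀ = −tan(+21.8°) tan(-10.500°) = 0.0741, H₀ = 1.4966 rad.
Bracket: H₀ sin φ sin δ + cos φ cos δ sin H₀ = 1.4966×0.37137×-0.18224 + 0.92849×0.98325×0.99725 = -0.101288 + 0.910427 = 0.809139.
Q̄ = (S₀/π) × [bracket] = (2699/π) × 0.809139 = 695.15 W/m².
— Configuration B (φ=+33.0°):
Solar declination: sin δ = sin ε · sin λ_s = sin 44.50° × sin 107.0° = 0.67028, so δ = +42.089°.
cos H₀ = −tan(+33.0°) tan(+42.089°) = -0.5866, H₀ = 2.1976 rad.
Bracket: H₀ sin φ sin δ + cos φ cos δ sin H₀ = 2.1976×0.54464×0.67028 + 0.83867×0.74211×0.80991 = 0.802259 + 0.504076 = 1.306335.
Q̄ = (S₀/π) × [bracket] = (2699/π) × 1.306335 = 1122.3 W/m².
Ratio Q̄_A / Q̄_B = 695.15 / 1122.3 = 0.6194.

Q̄_A / Q̄_B ≈ 0.619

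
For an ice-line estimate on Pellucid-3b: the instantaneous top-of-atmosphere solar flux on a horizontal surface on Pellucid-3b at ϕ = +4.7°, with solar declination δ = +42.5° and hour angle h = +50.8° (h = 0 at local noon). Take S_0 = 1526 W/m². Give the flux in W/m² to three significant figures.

793 W/m²

cos θ_z = sin ϕ sin δ + cos ϕ cos δ cos h = 0.055357 + 0.464414 = 0.519771.
Flux = S_0 · cos θ_z = 1526 × 0.519771 = 793.2 W/m².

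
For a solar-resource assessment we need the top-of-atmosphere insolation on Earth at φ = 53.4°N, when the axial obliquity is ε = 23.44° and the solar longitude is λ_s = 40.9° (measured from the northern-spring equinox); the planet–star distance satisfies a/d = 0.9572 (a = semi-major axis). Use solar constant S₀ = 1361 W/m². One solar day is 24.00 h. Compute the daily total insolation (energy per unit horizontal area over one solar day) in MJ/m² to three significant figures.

Solar declination: sin δ = sin ε · sin λ_s = sin 23.44° × sin 40.9° = 0.26045, so δ = +15.097°.
cos H₀ = −tan(+53.4°) tan(+15.097°) = -0.3632, H₀ = 1.9425 rad.
Bracket: H₀ sin φ sin δ + cos φ cos δ sin H₀ = 1.9425×0.80282×0.26045 + 0.59622×0.96549×0.93170 = 0.406166 + 0.536328 = 0.942494.
Inverse-square distance factor (a/d)² = 0.9572² = 0.916232.
Q̄ = (S₀/π) × 0.916232 × [bracket] = (1361/π) × 0.916232 × 0.942494 = 374.10 W/m².
Daily total = Q̄ × 24.00 h × 3600 s/h = 374.10 × 24.00 × 3600 / 10⁶ = 32.32 MJ/m².

32.3 MJ/m²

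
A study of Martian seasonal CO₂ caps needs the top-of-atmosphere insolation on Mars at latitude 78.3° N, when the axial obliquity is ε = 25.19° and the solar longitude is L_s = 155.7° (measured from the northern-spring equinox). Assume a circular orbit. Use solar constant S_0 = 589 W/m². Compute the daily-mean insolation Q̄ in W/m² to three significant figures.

Q̄ ≈ 103 W/m²

Solar declination: sin δ = sin ε · sin L_s = sin 25.19° × sin 155.7° = 0.17515, so δ = +10.087°.
cos h₀ = −tan(+78.3°) tan(+10.087°) = -0.8590, h₀ = 2.6042 rad.
Bracket: h₀ sin ϕ sin δ + cos ϕ cos δ sin h₀ = 2.6042×0.97922×0.17515 + 0.20279×0.98454×0.51190 = 0.446647 + 0.102203 = 0.548850.
Q̄ = (S_0/π) × [bracket] = (589/π) × 0.548850 = 102.9 W/m².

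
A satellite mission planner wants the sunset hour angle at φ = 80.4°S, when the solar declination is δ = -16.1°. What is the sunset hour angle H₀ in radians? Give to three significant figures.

H₀ = 3.14 rad

Sunrise equation: cos H₀ = −tan φ · tan δ = -1.7065 ≤ −1, so the Sun never sets (polar day) and H₀ = π.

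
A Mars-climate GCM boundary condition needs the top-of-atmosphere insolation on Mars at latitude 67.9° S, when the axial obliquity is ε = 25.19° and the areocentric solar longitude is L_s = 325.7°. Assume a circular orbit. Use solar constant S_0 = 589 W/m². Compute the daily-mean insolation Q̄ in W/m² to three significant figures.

sin δ = sin 25.19° × sin 325.7° = -0.23985, so δ = -13.878°.
cos h₀ = −tan(-67.9°) tan(-13.878°) = -0.6084, h₀ = 2.2249 rad.
Bracket: h₀ sin ϕ sin δ + cos ϕ cos δ sin h₀ = 2.2249×-0.92653×-0.23985 + 0.37622×0.97081×0.79360 = 0.494436 + 0.289853 = 0.784289.
Q̄ = (S_0/π) × [bracket] = (589/π) × 0.784289 = 147.0 W/m².

Q̄ ≈ 147 W/m²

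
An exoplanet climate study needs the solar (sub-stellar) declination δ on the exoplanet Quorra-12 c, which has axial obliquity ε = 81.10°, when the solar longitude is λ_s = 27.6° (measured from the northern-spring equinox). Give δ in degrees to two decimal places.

sin δ = sin ε · sin λ_s = sin 81.10° × sin 27.6° = 0.457718.
δ = arcsin(0.457718) = +27.24°.

δ = +27.24°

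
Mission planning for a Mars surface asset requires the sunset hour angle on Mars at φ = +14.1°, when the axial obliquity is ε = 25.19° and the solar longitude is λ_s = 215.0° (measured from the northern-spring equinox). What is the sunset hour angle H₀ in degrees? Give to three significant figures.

H₀ = 86.4°

Solar declination: sin δ = sin ε · sin λ_s = sin 25.19° × sin 215.0° = -0.24413, so δ = -14.130°.
cos H₀ = −tan φ · tan δ = −tan(+14.1°) × tan(-14.130°) = 0.0632, so H₀ = 1.5075 rad = 86.37°.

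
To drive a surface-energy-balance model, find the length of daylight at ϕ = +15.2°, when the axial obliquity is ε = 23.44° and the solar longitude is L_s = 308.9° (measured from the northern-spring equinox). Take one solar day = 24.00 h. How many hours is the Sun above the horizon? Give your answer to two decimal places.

Solar declination: sin δ = sin ε · sin L_s = sin 23.44° × sin 308.9° = -0.30958, so δ = -18.034°.
cos h₀ = −tan ϕ · tan δ = −tan(+15.2°) × tan(-18.034°) = 0.0885, so h₀ = 1.4822 rad = 84.93°.
Daylight = 2h₀/(2π) × 24.00 h = (1.4822/π) × 24.00 = 11.32 h.

11.32 h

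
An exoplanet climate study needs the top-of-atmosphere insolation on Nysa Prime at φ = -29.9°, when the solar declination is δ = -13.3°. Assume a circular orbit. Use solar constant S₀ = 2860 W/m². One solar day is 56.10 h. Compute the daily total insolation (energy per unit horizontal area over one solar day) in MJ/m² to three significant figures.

cos H₀ = −tan(-29.9°) tan(-13.300°) = -0.1359, H₀ = 1.7071 rad.
Bracket: H₀ sin φ sin δ + cos φ cos δ sin H₀ = 1.7071×-0.49849×-0.23005 + 0.86690×0.97318×0.99072 = 0.195766 + 0.835821 = 1.031587.
Q̄ = (S₀/π) × [bracket] = (2860/π) × 1.031587 = 939.12 W/m².
Daily total = Q̄ × 56.10 h × 3600 s/h = 939.12 × 56.10 × 3600 / 10⁶ = 189.7 MJ/m².

190 MJ/m²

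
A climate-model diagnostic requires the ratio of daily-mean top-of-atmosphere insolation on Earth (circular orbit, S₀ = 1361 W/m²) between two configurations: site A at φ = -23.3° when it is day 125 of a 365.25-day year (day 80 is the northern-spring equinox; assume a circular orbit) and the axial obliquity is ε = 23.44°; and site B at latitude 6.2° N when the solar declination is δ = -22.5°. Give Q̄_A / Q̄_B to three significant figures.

— Configuration A (φ=-23.3°):
Solar longitude: λ_s = 360° × (125 − 80)/365.25 = 44.353°.
sin δ = sin 23.44° × sin 44.353° = 0.27809, so δ = +16.146°.
cos H₀ = −tan(-23.3°) tan(+16.146°) = 0.1247, H₀ = 1.4458 rad.
Bracket: H₀ sin φ sin δ + cos φ cos δ sin H₀ = 1.4458×-0.39555×0.27809 + 0.91845×0.96056×0.99220 = -0.159036 + 0.875345 = 0.716309.
Q̄ = (S₀/π) × [bracket] = (1361/π) × 0.716309 = 310.32 W/m².
— Configuration B (φ=+6.2°):
cos H₀ = −tan(+6.2°) tan(-22.500°) = 0.0450, H₀ = 1.5258 rad.
Bracket: H₀ sin φ sin δ + cos φ cos δ sin H₀ = 1.5258×0.10800×-0.38268 + 0.99415×0.92388×0.99899 = -0.063060 + 0.917548 = 0.854488.
Q̄ = (S₀/π) × [bracket] = (1361/π) × 0.854488 = 370.18 W/m².
Ratio Q̄_A / Q̄_B = 310.32 / 370.18 = 0.8383.

Q̄_A / Q̄_B ≈ 0.838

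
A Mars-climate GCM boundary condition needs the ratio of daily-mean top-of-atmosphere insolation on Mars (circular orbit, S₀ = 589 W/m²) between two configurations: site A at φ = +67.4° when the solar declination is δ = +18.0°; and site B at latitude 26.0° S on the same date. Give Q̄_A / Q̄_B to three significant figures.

— Configuration A (φ=+67.4°):
cos H₀ = −tan(+67.4°) tan(+18.000°) = -0.7806, H₀ = 2.4664 rad.
Bracket: H₀ sin φ sin δ + cos φ cos δ sin H₀ = 2.4664×0.92321×0.30902 + 0.38430×0.95106×0.62507 = 0.703640 + 0.228458 = 0.932098.
Q̄ = (S₀/π) × [bracket] = (589/π) × 0.932098 = 174.75 W/m².
— Configuration B (φ=-26.0°):
cos H₀ = −tan(-26.0°) tan(+18.000°) = 0.1585, H₀ = 1.4117 rad.
Bracket: H₀ sin φ sin δ + cos φ cos δ sin H₀ = 1.4117×-0.43837×0.30902 + 0.89879×0.95106×0.98736 = -0.191236 + 0.843999 = 0.652763.
Q̄ = (S₀/π) × [bracket] = (589/π) × 0.652763 = 122.38 W/m².
Ratio Q̄_A / Q̄_B = 174.75 / 122.38 = 1.428.

Q̄_A / Q̄_B ≈ 1.43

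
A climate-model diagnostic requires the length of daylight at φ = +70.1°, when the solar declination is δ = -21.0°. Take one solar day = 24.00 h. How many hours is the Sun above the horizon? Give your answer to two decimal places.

0.00 h

cos H₀ = −tan φ · tan δ = 1.0604 ≥ 1, so the Sun never rises (polar night) and H₀ = 0.
Daylight = 2H₀/(2π) × 24.00 h = (0.0000/π) × 24.00 = 0.00 h.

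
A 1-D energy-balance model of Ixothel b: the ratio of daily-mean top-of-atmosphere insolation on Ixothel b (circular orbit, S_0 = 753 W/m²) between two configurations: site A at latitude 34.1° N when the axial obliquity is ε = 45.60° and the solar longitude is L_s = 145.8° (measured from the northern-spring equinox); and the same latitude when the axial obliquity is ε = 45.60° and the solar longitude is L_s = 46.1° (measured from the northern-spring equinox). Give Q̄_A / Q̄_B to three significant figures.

— Configuration A (ϕ=+34.1°):
Solar declination: sin δ = sin ε · sin L_s = sin 45.60° × sin 145.8° = 0.40159, so δ = +23.678°.
cos h₀ = −tan(+34.1°) tan(+23.678°) = -0.2969, h₀ = 1.8722 rad.
Bracket: h₀ sin ϕ sin δ + cos ϕ cos δ sin h₀ = 1.8722×0.56064×0.40159 + 0.82806×0.91582×0.95491 = 0.421521 + 0.724160 = 1.145681.
Q̄ = (S_0/π) × [bracket] = (753/π) × 1.145681 = 274.61 W/m².
— Configuration B (ϕ=+34.1°):
Solar declination: sin δ = sin ε · sin L_s = sin 45.60° × sin 46.1° = 0.51481, so δ = +30.985°.
cos h₀ = −tan(+34.1°) tan(+30.985°) = -0.4066, h₀ = 1.9895 rad.
Bracket: h₀ sin ϕ sin δ + cos ϕ cos δ sin h₀ = 1.9895×0.56064×0.51481 + 0.82806×0.85730×0.91362 = 0.574216 + 0.648575 = 1.222791.
Q̄ = (S_0/π) × [bracket] = (753/π) × 1.222791 = 293.09 W/m².
Ratio Q̄_A / Q̄_B = 274.61 / 293.09 = 0.9369.

Q̄_A / Q̄_B ≈ 0.937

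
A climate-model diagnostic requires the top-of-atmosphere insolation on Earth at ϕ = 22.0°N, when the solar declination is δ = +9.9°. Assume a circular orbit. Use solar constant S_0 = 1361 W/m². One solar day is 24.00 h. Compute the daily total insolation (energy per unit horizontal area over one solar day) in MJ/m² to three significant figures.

cos h₀ = −tan(+22.0°) tan(+9.900°) = -0.0705, h₀ = 1.6414 rad.
Bracket: h₀ sin ϕ sin δ + cos ϕ cos δ sin h₀ = 1.6414×0.37461×0.17193 + 0.92718×0.98511×0.99751 = 0.105717 + 0.911100 = 1.016817.
Q̄ = (S_0/π) × [bracket] = (1361/π) × 1.016817 = 440.51 W/m².
Daily total = Q̄ × 24.00 h × 3600 s/h = 440.51 × 24.00 × 3600 / 10⁶ = 38.06 MJ/m².

38.1 MJ/m²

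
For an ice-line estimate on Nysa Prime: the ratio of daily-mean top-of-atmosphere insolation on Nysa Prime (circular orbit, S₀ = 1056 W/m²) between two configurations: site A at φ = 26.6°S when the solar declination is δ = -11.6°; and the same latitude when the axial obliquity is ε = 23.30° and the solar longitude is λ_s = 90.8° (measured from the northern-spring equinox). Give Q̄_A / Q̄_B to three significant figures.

— Configuration A (φ=-26.6°):
cos H₀ = −tan(-26.6°) tan(-11.600°) = -0.1028, H₀ = 1.6738 rad.
Bracket: H₀ sin φ sin δ + cos φ cos δ sin H₀ = 1.6738×-0.44776×-0.20108 + 0.89415×0.97958×0.99470 = 0.150702 + 0.871249 = 1.021951.
Q̄ = (S₀/π) × [bracket] = (1056/π) × 1.021951 = 343.51 W/m².
— Configuration B (φ=-26.6°):
Solar declination: sin δ = sin ε · sin λ_s = sin 23.30° × sin 90.8° = 0.39551, so δ = +23.298°.
cos H₀ = −tan(-26.6°) tan(+23.298°) = 0.2156, H₀ = 1.3535 rad.
Bracket: H₀ sin φ sin δ + cos φ cos δ sin H₀ = 1.3535×-0.44776×0.39551 + 0.89415×0.91846×0.97647 = -0.239696 + 0.801917 = 0.562221.
Q̄ = (S₀/π) × [bracket] = (1056/π) × 0.562221 = 188.98 W/m².
Ratio Q̄_A / Q̄_B = 343.51 / 188.98 = 1.818.

Q̄_A / Q̄_B ≈ 1.82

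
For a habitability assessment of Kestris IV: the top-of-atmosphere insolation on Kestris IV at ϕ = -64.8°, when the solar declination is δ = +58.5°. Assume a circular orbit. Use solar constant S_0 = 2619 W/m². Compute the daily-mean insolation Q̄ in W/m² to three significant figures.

cos h₀ = −tan(-64.8°) tan(+58.500°) = 3.4679 ≥ 1 ⇒ polar night, h₀ = 0 and Q̄ = 0.

Q̄ ≈ 0.00 W/m²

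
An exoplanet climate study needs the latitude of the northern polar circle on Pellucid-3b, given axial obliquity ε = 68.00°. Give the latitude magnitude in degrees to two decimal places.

The polar circle is the lowest latitude that experiences at least one full rotation of continuous daylight at the northern-summer solstice; it lies at |φ| = 90° − ε = 90° − 68.00° = 22.00°.

22.00°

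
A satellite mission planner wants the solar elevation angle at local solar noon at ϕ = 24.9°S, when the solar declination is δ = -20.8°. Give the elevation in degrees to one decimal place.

At local noon the hour angle is zero, so the zenith angle equals |ϕ − δ| = |-24.9° − (-20.800°)| = 4.100°.
Elevation = 90° − 4.100° = 85.9°.

85.9°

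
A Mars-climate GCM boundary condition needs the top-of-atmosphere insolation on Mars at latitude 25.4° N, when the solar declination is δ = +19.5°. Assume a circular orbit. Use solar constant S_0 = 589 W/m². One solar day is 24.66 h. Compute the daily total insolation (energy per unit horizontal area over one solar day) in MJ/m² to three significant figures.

cos h₀ = −tan(+25.4°) tan(+19.500°) = -0.1681, h₀ = 1.7397 rad.
Bracket: h₀ sin ϕ sin δ + cos ϕ cos δ sin h₀ = 1.7397×0.42894×0.33381 + 0.90334×0.94264×0.98576 = 0.249098 + 0.839399 = 1.088497.
Q̄ = (S_0/π) × [bracket] = (589/π) × 1.088497 = 204.08 W/m².
Daily total = Q̄ × 24.66 h × 3600 s/h = 204.08 × 24.66 × 3600 / 10⁶ = 18.12 MJ/m².

18.1 MJ/m²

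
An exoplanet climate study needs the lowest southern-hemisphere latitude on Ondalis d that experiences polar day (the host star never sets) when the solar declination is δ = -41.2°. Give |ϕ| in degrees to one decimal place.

|ϕ| = 48.8°

Polar day requires cos h₀ = −tan ϕ tan δ ≤ −1, i.e. tan ϕ tan δ ≥ 1.
The boundary is |tan ϕ| · |tan δ| = 1, so |ϕ| = 90° − |δ| = 90° − 41.2° = 48.8° in the southern hemisphere.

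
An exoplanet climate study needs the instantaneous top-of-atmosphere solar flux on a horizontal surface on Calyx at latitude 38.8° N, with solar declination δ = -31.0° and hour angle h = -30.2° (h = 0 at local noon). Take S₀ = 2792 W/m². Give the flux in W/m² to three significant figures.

711 W/m²

cos θ_z = sin φ sin δ + cos φ cos δ cos h = -0.322725 + 0.577355 = 0.254630.
Flux = S₀ · cos θ_z = 2792 × 0.254630 = 710.9 W/m².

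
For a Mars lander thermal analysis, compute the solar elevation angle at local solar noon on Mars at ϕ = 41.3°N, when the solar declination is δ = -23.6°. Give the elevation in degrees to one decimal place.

At local noon the hour angle is zero, so the zenith angle equals |ϕ − δ| = |+41.3° − (-23.600°)| = 64.900°.
Elevation = 90° − 64.900° = 25.1°.

25.1°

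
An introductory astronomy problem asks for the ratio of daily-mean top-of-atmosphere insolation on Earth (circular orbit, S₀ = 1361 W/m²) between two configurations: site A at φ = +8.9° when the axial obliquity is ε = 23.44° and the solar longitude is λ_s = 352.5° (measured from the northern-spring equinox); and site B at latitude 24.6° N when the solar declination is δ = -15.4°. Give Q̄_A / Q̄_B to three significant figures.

Q̄_A / Q̄_B ≈ 1.37

— Configuration A (φ=+8.9°):
Solar declination: sin δ = sin ε · sin λ_s = sin 23.44° × sin 352.5° = -0.05192, so δ = -2.976°.
cos H₀ = −tan(+8.9°) tan(-2.976°) = 0.0081, H₀ = 1.5627 rad.
Bracket: H₀ sin φ sin δ + cos φ cos δ sin H₀ = 1.5627×0.15471×-0.05192 + 0.98796×0.99865×0.99997 = -0.012552 + 0.986597 = 0.974045.
Q̄ = (S₀/π) × [bracket] = (1361/π) × 0.974045 = 421.98 W/m².
— Configuration B (φ=+24.6°):
cos H₀ = −tan(+24.6°) tan(-15.400°) = 0.1261, H₀ = 1.4444 rad.
Bracket: H₀ sin φ sin δ + cos φ cos δ sin H₀ = 1.4444×0.41628×-0.26556 + 0.90924×0.96410×0.99202 = -0.159675 + 0.869603 = 0.709928.
Q̄ = (S₀/π) × [bracket] = (1361/π) × 0.709928 = 307.55 W/m².
Ratio Q̄_A / Q̄_B = 421.98 / 307.55 = 1.372.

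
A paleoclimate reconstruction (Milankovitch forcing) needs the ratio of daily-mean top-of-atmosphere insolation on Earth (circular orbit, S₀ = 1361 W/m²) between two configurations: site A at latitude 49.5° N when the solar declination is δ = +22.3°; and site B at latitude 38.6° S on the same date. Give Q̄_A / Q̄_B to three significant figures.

— Configuration A (φ=+49.5°):
cos H₀ = −tan(+49.5°) tan(+22.300°) = -0.4802, H₀ = 2.0717 rad.
Bracket: H₀ sin φ sin δ + cos φ cos δ sin H₀ = 2.0717×0.76041×0.37946 + 0.64945×0.92521×0.87716 = 0.597779 + 0.527066 = 1.124845.
Q̄ = (S₀/π) × [bracket] = (1361/π) × 1.124845 = 487.31 W/m².
— Configuration B (φ=-38.6°):
cos H₀ = −tan(-38.6°) tan(+22.300°) = 0.3274, H₀ = 1.2372 rad.
Bracket: H₀ sin φ sin δ + cos φ cos δ sin H₀ = 1.2372×-0.62388×0.37946 + 0.78152×0.92521×0.94489 = -0.292892 + 0.683222 = 0.390330.
Q̄ = (S₀/π) × [bracket] = (1361/π) × 0.390330 = 169.10 W/m².
Ratio Q̄_A / Q̄_B = 487.31 / 169.10 = 2.882.

Q̄_A / Q̄_B ≈ 2.88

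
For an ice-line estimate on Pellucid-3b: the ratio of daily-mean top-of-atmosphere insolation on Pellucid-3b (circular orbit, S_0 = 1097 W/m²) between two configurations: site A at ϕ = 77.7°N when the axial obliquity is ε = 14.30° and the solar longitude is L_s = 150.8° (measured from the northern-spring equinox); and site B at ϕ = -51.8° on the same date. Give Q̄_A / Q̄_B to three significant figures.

Q̄_A / Q̄_B ≈ 0.910

— Configuration A (ϕ=+77.7°):
Solar declination: sin δ = sin ε · sin L_s = sin 14.30° × sin 150.8° = 0.12050, so δ = +6.921°.
cos h₀ = −tan(+77.7°) tan(+6.921°) = -0.5567, h₀ = 2.1612 rad.
Bracket: h₀ sin ϕ sin δ + cos ϕ cos δ sin h₀ = 2.1612×0.97705×0.12050 + 0.21303×0.99271×0.83070 = 0.254448 + 0.175674 = 0.430122.
Q̄ = (S_0/π) × [bracket] = (1097/π) × 0.430122 = 150.19 W/m².
— Configuration B (ϕ=-51.8°):
cos h₀ = −tan(-51.8°) tan(+6.921°) = 0.1543, h₀ = 1.4159 rad.
Bracket: h₀ sin ϕ sin δ + cos ϕ cos δ sin h₀ = 1.4159×-0.78586×0.12050 + 0.61841×0.99271×0.98803 = -0.134080 + 0.606553 = 0.472473.
Q̄ = (S_0/π) × [bracket] = (1097/π) × 0.472473 = 164.98 W/m².
Ratio Q̄_A / Q̄_B = 150.19 / 164.98 = 0.9104.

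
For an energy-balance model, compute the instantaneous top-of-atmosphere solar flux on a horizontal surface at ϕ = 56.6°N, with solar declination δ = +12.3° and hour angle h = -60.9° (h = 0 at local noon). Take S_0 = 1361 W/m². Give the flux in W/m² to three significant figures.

cos θ_z = sin ϕ sin δ + cos ϕ cos δ cos h = 0.177848 + 0.261573 = 0.439421.
Flux = S_0 · cos θ_z = 1361 × 0.439421 = 598.1 W/m².

598 W/m²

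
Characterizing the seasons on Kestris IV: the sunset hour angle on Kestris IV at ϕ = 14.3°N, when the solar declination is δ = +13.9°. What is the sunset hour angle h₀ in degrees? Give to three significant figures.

h₀ = 93.6°

cos h₀ = −tan ϕ · tan δ = −tan(+14.3°) × tan(+13.900°) = -0.0631, so h₀ = 1.6339 rad = 93.62°.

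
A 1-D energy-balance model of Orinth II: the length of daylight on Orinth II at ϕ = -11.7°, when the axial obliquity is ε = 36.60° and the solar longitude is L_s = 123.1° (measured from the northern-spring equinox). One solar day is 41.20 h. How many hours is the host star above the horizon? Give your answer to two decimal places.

19.03 h

Solar declination: sin δ = sin ε · sin L_s = sin 36.60° × sin 123.1° = 0.49947, so δ = +29.965°.
cos h₀ = −tan ϕ · tan δ = −tan(-11.7°) × tan(+29.965°) = 0.1194, so h₀ = 1.4511 rad = 83.14°.
Daylight = 2h₀/(2π) × 41.20 h = (1.4511/π) × 41.20 = 19.03 h.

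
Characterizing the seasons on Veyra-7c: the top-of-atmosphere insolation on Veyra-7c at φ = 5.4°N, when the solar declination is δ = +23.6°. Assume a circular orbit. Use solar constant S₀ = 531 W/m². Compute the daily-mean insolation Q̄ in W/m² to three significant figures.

Q̄ ≈ 164 W/m²

cos H₀ = −tan(+5.4°) tan(+23.600°) = -0.0413, H₀ = 1.6121 rad.
Bracket: H₀ sin φ sin δ + cos φ cos δ sin H₀ = 1.6121×0.09411×0.40035 + 0.99556×0.91636×0.99915 = 0.060739 + 0.911516 = 0.972255.
Q̄ = (S₀/π) × [bracket] = (531/π) × 0.972255 = 164.3 W/m².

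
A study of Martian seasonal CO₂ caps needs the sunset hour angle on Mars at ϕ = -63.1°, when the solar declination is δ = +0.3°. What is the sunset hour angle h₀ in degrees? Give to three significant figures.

cos h₀ = −tan ϕ · tan δ = −tan(-63.1°) × tan(+0.300°) = 0.0103, so h₀ = 1.5605 rad = 89.41°.

h₀ = 89.4°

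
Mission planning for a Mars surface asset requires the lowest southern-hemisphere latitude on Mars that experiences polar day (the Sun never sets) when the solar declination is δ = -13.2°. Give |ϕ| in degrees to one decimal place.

|ϕ| = 76.8°

Polar day requires cos h₀ = −tan ϕ tan δ ≤ −1, i.e. tan ϕ tan δ ≥ 1.
The boundary is |tan ϕ| · |tan δ| = 1, so |ϕ| = 90° − |δ| = 90° − 13.2° = 76.8° in the southern hemisphere.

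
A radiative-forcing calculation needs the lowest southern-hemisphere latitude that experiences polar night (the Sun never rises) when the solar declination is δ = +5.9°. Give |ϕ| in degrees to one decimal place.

Polar night requires cos h₀ = −tan ϕ tan δ ≥ 1, i.e. tan ϕ tan δ ≤ −1.
The boundary is |tan ϕ| · |tan δ| = 1, so |ϕ| = 90° − |δ| = 90° − 5.9° = 84.1° in the southern hemisphere.

|ϕ| = 84.1°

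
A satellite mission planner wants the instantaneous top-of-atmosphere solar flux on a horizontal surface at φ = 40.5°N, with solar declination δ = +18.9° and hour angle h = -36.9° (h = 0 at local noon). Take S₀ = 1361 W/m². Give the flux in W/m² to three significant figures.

1.07e+03 W/m²

cos θ_z = sin φ sin δ + cos φ cos δ cos h = 0.210368 + 0.575300 = 0.785668.
Flux = S₀ · cos θ_z = 1361 × 0.785668 = 1069 W/m².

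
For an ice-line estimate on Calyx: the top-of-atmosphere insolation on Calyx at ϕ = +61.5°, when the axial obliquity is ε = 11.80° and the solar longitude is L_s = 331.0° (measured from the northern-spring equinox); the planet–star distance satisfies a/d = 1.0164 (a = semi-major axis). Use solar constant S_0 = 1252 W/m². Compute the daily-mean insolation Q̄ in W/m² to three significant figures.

Q̄ ≈ 142 W/m²

Solar declination: sin δ = sin ε · sin L_s = sin 11.80° × sin 331.0° = -0.09914, so δ = -5.690°.
cos h₀ = −tan(+61.5°) tan(-5.690°) = 0.1835, h₀ = 1.3863 rad.
Bracket: h₀ sin ϕ sin δ + cos ϕ cos δ sin h₀ = 1.3863×0.87882×-0.09914 + 0.47716×0.99507×0.98302 = -0.120783 + 0.466745 = 0.345962.
Inverse-square distance factor (a/d)² = 1.0164² = 1.033069.
Q̄ = (S_0/π) × 1.033069 × [bracket] = (1252/π) × 1.033069 × 0.345962 = 142.4 W/m².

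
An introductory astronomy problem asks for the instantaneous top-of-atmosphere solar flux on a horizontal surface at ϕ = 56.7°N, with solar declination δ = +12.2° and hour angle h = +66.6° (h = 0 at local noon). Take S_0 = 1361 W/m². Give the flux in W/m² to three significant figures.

530 W/m²

cos θ_z = sin ϕ sin δ + cos ϕ cos δ cos h = 0.176627 + 0.213119 = 0.389746.
Flux = S_0 · cos θ_z = 1361 × 0.389746 = 530.4 W/m².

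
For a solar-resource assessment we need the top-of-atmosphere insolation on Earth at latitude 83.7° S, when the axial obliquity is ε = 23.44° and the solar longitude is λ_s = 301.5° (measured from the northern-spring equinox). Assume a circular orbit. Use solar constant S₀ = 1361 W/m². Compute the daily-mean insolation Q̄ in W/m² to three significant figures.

Solar declination: sin δ = sin ε · sin λ_s = sin 23.44° × sin 301.5° = -0.33917, so δ = -19.826°.
cos H₀ = −tan(-83.7°) tan(-19.826°) = -3.2657 ≤ −1 ⇒ polar day, H₀ = π.
Bracket: H₀ sin φ sin δ + cos φ cos δ sin H₀ = 3.1416×-0.99396×-0.33917 + 0.10973×0.94072×0.00000 = 1.059101 + 0.000000 = 1.059101.
Q̄ = (S₀/π) × [bracket] = (1361/π) × 1.059101 = 458.8 W/m².

Q̄ ≈ 459 W/m²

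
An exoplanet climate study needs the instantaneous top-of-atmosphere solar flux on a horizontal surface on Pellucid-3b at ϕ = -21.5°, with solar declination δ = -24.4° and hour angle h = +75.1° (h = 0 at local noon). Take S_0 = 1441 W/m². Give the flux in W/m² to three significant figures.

cos θ_z = sin ϕ sin δ + cos ϕ cos δ cos h = 0.151403 + 0.217873 = 0.369276.
Flux = S_0 · cos θ_z = 1441 × 0.369276 = 532.1 W/m².

532 W/m²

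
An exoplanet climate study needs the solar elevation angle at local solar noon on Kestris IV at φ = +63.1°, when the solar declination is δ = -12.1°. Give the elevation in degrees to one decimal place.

At local noon the hour angle is zero, so the zenith angle equals |φ − δ| = |+63.1° − (-12.100°)| = 75.200°.
Elevation = 90° − 75.200° = 14.8°.

14.8°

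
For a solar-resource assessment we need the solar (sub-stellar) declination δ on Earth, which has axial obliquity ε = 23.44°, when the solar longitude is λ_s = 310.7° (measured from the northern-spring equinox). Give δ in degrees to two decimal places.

δ = -17.55°

sin δ = sin ε · sin λ_s = sin 23.44° × sin 310.7° = -0.301577.
δ = arcsin(-0.301577) = -17.55°.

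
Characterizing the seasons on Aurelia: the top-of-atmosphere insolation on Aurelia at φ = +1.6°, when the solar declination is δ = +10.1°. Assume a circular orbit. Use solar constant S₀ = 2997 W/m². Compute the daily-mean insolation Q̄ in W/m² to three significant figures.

cos H₀ = −tan(+1.6°) tan(+10.100°) = -0.0050, H₀ = 1.5758 rad.
Bracket: H₀ sin φ sin δ + cos φ cos δ sin H₀ = 1.5758×0.02792×0.17537 + 0.99961×0.98450×0.99999 = 0.007716 + 0.984106 = 0.991822.
Q̄ = (S₀/π) × [bracket] = (2997/π) × 0.991822 = 946.2 W/m².

Q̄ ≈ 946 W/m²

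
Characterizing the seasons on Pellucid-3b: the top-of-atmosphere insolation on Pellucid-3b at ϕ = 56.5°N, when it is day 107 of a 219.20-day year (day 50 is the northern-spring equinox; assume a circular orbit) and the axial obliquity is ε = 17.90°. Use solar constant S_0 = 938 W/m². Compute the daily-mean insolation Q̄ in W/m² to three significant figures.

Q̄ ≈ 296 W/m²

Solar longitude: L_s = 360° × (107 − 50)/219.20 = 93.613°.
sin δ = sin 17.90° × sin 93.613° = 0.30675, so δ = +17.863°.
cos h₀ = −tan(+56.5°) tan(+17.863°) = -0.4869, h₀ = 2.0794 rad.
Bracket: h₀ sin ϕ sin δ + cos ϕ cos δ sin h₀ = 2.0794×0.83389×0.30675 + 0.55194×0.95179×0.87345 = 0.531902 + 0.458850 = 0.990752.
Q̄ = (S_0/π) × [bracket] = (938/π) × 0.990752 = 295.8 W/m².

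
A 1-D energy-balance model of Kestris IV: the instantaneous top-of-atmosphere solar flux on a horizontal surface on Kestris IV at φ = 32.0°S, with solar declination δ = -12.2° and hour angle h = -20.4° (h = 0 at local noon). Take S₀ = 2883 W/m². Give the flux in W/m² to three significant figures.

cos θ_z = sin φ sin δ + cos φ cos δ cos h = 0.111985 + 0.776909 = 0.888894.
Flux = S₀ · cos θ_z = 2883 × 0.888894 = 2563 W/m².

2.56e+03 W/m²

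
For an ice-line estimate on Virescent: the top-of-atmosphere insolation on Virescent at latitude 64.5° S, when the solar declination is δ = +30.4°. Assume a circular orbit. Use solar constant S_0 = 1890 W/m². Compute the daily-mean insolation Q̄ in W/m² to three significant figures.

Q̄ ≈ 0.00 W/m²

cos h₀ = −tan(-64.5°) tan(+30.400°) = 1.2300 ≥ 1 ⇒ polar night, h₀ = 0 and Q̄ = 0.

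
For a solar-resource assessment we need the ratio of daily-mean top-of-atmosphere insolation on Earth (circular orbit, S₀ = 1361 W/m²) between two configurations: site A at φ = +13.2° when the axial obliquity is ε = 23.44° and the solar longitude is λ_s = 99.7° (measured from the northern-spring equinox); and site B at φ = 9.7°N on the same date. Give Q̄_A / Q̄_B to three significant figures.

Q̄_A / Q̄_B ≈ 1.03

— Configuration A (φ=+13.2°):
Solar declination: sin δ = sin ε · sin λ_s = sin 23.44° × sin 99.7° = 0.39210, so δ = +23.085°.
cos H₀ = −tan(+13.2°) tan(+23.085°) = -0.1000, H₀ = 1.6709 rad.
Bracket: H₀ sin φ sin δ + cos φ cos δ sin H₀ = 1.6709×0.22835×0.39210 + 0.97358×0.91992×0.99499 = 0.149606 + 0.891129 = 1.040735.
Q̄ = (S₀/π) × [bracket] = (1361/π) × 1.040735 = 450.87 W/m².
— Configuration B (φ=+9.7°):
cos H₀ = −tan(+9.7°) tan(+23.085°) = -0.0729, H₀ = 1.6437 rad.
Bracket: H₀ sin φ sin δ + cos φ cos δ sin H₀ = 1.6437×0.16849×0.39210 + 0.98570×0.91992×0.99734 = 0.108591 + 0.904353 = 1.012944.
Q̄ = (S₀/π) × [bracket] = (1361/π) × 1.012944 = 438.83 W/m².
Ratio Q̄_A / Q̄_B = 450.87 / 438.83 = 1.027.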